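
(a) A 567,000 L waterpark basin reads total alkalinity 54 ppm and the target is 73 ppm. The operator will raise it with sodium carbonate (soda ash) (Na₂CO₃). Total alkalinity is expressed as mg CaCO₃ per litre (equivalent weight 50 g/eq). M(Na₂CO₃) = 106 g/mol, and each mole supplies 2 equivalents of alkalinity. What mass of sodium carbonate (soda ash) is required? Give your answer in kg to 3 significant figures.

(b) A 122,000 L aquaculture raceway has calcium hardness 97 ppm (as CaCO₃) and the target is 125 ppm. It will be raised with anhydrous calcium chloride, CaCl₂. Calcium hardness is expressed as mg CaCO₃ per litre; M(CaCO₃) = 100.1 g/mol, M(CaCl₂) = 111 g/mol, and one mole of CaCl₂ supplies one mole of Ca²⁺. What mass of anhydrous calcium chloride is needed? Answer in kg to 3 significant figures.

(a) 11.4 kg; (b) 3.79 kg

(a) Alkalinity to add: (73 − 54) = 19 mg/L as CaCO₃ × 567,000 L = 10,770 g as CaCO₃.
(a) Equivalents: 10,770 g ÷ 50 g/eq = 215.5 eq.
(a) Each mole of Na₂CO₃ supplies 2 eq, so 215.5 / 2 = 107.7 mol.
(a) Mass: 107.7 mol × 106 g/mol = 11,420 g.

(b) Hardness to add: (125 − 97) = 28 mg/L as CaCO₃ × 122,000 L = 3416 g as CaCO₃.
(b) Moles of Ca²⁺ (1 mol Ca²⁺ ≡ 1 mol CaCO₃): 3416 / 100.1 g/mol = 34.13 mol.
(b) Mass of CaCl₂: 34.13 × 111 = 3788 g.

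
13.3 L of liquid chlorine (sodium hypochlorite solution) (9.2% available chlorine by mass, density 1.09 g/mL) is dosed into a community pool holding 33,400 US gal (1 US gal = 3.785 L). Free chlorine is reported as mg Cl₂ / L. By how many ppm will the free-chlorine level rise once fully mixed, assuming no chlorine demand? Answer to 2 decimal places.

Volume: 33,400 US gal × 3.785 L/gal = 126,419 L.
Mass of solution: 13.3 L × 1000 mL/L × 1.09 g/mL = 14,500 g.
Available chlorine delivered: 14,500 g × 0.092 = 1334 g as Cl₂.
Concentration rise: 1334 g / 126,419 L = 10.55 mg/L = 10.55 ppm.

10.55 ppm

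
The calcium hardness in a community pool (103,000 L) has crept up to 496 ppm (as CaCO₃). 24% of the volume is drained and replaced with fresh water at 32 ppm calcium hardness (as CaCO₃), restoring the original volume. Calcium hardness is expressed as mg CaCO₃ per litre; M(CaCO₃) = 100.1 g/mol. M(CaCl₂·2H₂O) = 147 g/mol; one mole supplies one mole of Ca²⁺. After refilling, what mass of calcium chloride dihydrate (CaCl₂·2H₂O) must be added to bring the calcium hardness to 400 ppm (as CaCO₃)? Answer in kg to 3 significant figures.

2.32 kg

After draining 24% and refilling: 496 × 0.76 + 32 × 0.24 = 384.64 ppm.
Deficit to target: 400 − 384.64 = 15.36 mg/L.
As CaCO₃: 15.36 mg/L × 103,000 L = 1582 g; ÷ 100.1 = 15.8 mol Ca²⁺.
Mass: 15.8 × 147 = 2323 g.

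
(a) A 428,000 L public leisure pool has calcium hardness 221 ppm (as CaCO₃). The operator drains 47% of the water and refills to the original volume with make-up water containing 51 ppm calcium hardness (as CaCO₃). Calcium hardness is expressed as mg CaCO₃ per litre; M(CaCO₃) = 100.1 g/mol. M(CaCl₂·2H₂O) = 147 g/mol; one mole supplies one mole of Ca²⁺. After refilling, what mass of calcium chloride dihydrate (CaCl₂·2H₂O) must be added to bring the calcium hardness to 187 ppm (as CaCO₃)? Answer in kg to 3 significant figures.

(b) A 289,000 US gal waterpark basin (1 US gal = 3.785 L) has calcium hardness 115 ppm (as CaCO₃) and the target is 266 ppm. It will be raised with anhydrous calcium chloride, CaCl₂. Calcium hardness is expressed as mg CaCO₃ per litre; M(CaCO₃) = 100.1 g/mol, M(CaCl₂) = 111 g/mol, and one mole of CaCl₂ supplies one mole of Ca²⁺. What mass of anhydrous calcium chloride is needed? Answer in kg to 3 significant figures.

(a) After draining 47% and refilling: 221 × 0.53 + 51 × 0.47 = 141.1 ppm.
(a) Deficit to target: 187 − 141.1 = 45.9 mg/L.
(a) As CaCO₃: 45.9 mg/L × 428,000 L = 19,650 g; ÷ 100.1 = 196.3 mol Ca²⁺.
(a) Mass: 196.3 × 147 = 28,850 g.

(b) Volume: 289,000 US gal × 3.785 L/gal = 1,093,865 L.
(b) Hardness to add: (266 − 115) = 151 mg/L as CaCO₃ × 1,093,865 L = 165,200 g as CaCO₃.
(b) Moles of Ca²⁺ (1 mol Ca²⁺ ≡ 1 mol CaCO₃): 165,200 / 100.1 g/mol = 1650 mol.
(b) Mass of CaCl₂: 1650 × 111 = 183,200 g.

(a) 28.8 kg; (b) 183 kg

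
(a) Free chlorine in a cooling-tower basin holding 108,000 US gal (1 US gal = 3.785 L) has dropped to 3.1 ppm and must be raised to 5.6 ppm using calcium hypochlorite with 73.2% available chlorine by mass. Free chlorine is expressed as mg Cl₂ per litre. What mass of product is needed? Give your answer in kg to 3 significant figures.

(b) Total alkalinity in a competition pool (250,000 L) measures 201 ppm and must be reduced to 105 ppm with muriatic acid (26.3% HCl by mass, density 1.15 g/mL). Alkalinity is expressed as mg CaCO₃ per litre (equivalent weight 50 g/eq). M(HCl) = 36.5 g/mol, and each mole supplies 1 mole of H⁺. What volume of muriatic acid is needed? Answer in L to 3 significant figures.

(a) 1.40 kg; (b) 57.9 L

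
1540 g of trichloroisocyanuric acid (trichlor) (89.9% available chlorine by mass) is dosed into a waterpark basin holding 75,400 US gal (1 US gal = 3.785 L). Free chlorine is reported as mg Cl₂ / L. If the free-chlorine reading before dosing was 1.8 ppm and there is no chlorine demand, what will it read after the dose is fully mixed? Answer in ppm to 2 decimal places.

6.65 ppm

Volume: 75,400 US gal × 3.785 L/gal = 285,389 L.
Available chlorine delivered: 1540 g × 0.899 = 1384 g as Cl₂.
Concentration rise: 1384 g / 285,389 L = 4.851 mg/L = 4.85 ppm.
Final FC: 1.8 + 4.85 = 6.65 ppm.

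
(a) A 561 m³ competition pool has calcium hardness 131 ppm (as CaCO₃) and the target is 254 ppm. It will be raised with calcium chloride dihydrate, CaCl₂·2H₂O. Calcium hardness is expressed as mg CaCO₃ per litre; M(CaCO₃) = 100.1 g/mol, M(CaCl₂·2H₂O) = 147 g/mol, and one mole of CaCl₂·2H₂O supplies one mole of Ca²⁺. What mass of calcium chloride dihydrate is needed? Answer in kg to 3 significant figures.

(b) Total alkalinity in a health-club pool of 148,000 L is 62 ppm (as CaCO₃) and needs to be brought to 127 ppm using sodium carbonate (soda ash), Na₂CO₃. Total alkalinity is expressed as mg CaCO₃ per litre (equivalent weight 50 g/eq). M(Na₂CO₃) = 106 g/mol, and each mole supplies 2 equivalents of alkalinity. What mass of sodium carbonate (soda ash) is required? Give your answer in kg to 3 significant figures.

(a) Volume: 561 m³ = 561,000 L.
(a) Hardness to add: (254 − 131) = 123 mg/L as CaCO₃ × 561,000 L = 69,000 g as CaCO₃.
(a) Moles of Ca²⁺ (1 mol Ca²⁺ ≡ 1 mol CaCO₃): 69,000 / 100.1 g/mol = 689.3 mol.
(a) Mass of CaCl₂·2H₂O: 689.3 × 147 = 101,300 g.

(b) Alkalinity to add: (127 − 62) = 65 mg/L as CaCO₃ × 148,000 L = 9620 g as CaCO₃.
(b) Equivalents: 9620 g ÷ 50 g/eq = 192.4 eq.
(b) Each mole of Na₂CO₃ supplies 2 eq, so 192.4 / 2 = 96.2 mol.
(b) Mass: 96.2 mol × 106 g/mol = 10,200 g.

(a) 101 kg; (b) 10.2 kg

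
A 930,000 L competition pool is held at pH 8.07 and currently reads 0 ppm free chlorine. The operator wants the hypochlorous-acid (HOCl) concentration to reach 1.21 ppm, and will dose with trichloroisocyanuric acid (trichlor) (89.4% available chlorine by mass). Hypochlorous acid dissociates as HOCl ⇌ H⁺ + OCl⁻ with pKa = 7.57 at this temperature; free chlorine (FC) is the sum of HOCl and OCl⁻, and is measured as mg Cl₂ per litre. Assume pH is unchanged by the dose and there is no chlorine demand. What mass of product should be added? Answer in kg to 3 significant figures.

[OCl⁻]/[HOCl] = 10^(pH − pKa) = 10^(8.07 − 7.57) = 3.162; fraction as HOCl = 1/(1 + 3.162) = 0.2403.
Free chlorine required for 1.21 ppm HOCl: 1.21 / 0.2403 = 5.036 ppm.
FC to add: 5.036 − 0 = 5.036 mg/L as Cl₂.
Cl₂ equivalent: 5.036 mg/L × 930,000 L = 4684 g.
Product at 89.4% available Cl: 4684 / 0.894 = 5239 g.

5.24 kg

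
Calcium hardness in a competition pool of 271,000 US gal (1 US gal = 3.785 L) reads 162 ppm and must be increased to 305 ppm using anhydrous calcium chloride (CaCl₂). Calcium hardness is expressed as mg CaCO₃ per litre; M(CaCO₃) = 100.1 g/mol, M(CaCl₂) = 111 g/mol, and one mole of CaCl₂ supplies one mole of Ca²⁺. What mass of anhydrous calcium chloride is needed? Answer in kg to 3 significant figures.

Volume: 271,000 US gal × 3.785 L/gal = 1,025,735 L.
Hardness to add: (305 − 162) = 143 mg/L as CaCO₃ × 1,025,735 L = 146,700 g as CaCO₃.
Moles of Ca²⁺ (1 mol Ca²⁺ ≡ 1 mol CaCO₃): 146,700 / 100.1 g/mol = 1465 mol.
Mass of CaCl₂: 1465 × 111 = 162,700 g.

163 kg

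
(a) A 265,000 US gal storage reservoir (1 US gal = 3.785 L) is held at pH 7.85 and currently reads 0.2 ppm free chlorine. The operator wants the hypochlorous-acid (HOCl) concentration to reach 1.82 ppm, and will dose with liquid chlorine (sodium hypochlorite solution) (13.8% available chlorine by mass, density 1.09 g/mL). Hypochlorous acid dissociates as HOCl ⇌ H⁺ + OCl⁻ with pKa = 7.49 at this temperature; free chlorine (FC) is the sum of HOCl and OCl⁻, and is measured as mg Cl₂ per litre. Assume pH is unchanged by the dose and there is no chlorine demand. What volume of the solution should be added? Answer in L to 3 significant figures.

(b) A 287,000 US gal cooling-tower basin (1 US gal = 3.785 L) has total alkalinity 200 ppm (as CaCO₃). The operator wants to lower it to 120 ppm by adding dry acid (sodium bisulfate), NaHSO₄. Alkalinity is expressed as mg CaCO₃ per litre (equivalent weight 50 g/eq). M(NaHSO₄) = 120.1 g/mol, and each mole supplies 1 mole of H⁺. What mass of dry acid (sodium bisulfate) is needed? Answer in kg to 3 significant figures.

(a) Volume: 265,000 US gal × 3.785 L/gal = 1,003,025 L.
(a) [OCl⁻]/[HOCl] = 10^(pH − pKa) = 10^(7.85 − 7.49) = 2.291; fraction as HOCl = 1/(1 + 2.291) = 0.3039.
(a) Free chlorine required for 1.82 ppm HOCl: 1.82 / 0.3039 = 5.989 ppm.
(a) FC to add: 5.989 − 0.2 = 5.789 mg/L as Cl₂.
(a) Cl₂ equivalent: 5.789 mg/L × 1,003,025 L = 5807 g.
(a) Product at 13.8% available Cl: 5807 / 0.138 = 42,080 g.
(a) Volume: 42,080 g ÷ 1.09 g/mL = 38,600 mL.

(b) Volume: 287,000 US gal × 3.785 L/gal = 1,086,295 L.
(b) Alkalinity to neutralize: (200 − 120) = 80 mg/L as CaCO₃ × 1,086,295 L = 86,900 g as CaCO₃.
(b) Equivalents of H⁺ required: 86,900 ÷ 50 g/eq = 1738 eq = 1738 mol NaHSO₄.
(b) Mass of NaHSO₄: 1738 × 120.1 = 208,700 g.

(a) 38.6 L; (b) 209 kg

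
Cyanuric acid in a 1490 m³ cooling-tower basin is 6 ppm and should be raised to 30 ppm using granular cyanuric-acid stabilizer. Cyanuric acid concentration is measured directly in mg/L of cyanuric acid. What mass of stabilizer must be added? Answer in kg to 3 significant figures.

Volume: 1490 m³ = 1,490,000 L.
CYA to add: (30 − 6) = 24 mg/L × 1,490,000 L = 35,760 g cyanuric acid.

35.8 kg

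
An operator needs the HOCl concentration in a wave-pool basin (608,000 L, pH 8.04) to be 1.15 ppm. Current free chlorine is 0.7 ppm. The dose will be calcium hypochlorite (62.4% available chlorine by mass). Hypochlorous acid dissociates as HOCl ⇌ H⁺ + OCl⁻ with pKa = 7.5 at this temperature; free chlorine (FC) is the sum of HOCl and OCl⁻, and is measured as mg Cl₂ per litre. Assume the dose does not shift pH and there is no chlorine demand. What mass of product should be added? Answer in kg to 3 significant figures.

4.32 kg

[OCl⁻]/[HOCl] = 10^(pH − pKa) = 10^(8.04 − 7.5) = 3.467; fraction as HOCl = 1/(1 + 3.467) = 0.2238.
Free chlorine required for 1.15 ppm HOCl: 1.15 / 0.2238 = 5.137 ppm.
FC to add: 5.137 − 0.7 = 4.437 mg/L as Cl₂.
Cl₂ equivalent: 4.437 mg/L × 608,000 L = 2698 g.
Product at 62.4% available Cl: 2698 / 0.624 = 4324 g.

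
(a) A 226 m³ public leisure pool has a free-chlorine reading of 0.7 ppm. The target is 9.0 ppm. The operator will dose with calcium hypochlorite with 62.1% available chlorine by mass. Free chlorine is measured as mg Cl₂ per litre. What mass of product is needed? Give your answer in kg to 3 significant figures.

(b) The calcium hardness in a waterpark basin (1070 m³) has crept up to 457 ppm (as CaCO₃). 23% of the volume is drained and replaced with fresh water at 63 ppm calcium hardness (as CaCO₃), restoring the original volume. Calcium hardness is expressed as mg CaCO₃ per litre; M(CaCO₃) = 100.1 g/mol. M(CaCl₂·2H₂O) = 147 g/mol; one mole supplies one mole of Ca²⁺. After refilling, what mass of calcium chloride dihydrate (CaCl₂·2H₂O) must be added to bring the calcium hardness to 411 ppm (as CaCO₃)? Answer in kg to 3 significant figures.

(a) 3.02 kg; (b) 70.1 kg

(a) Volume: 226 m³ = 226,000 L.
(a) Chlorine deficit: 9.0 − 0.7 = 8.3 ppm = 8.3 mg/L as Cl₂.
(a) Cl₂ equivalent needed: 8.3 mg/L × 226,000 L = 1,876,000 mg = 1876 g.
(a) Product at 62.1% available chlorine: 1876 / 0.621 = 3021 g.

(b) Volume: 1070 m³ = 1,070,000 L.
(b) After draining 23% and refilling: 457 × 0.77 + 63 × 0.23 = 366.38 ppm.
(b) Deficit to target: 411 − 366.38 = 44.62 mg/L.
(b) As CaCO₃: 44.62 mg/L × 1,070,000 L = 47,740 g; ÷ 100.1 = 477 mol Ca²⁺.
(b) Mass: 477 × 147 = 70,110 g.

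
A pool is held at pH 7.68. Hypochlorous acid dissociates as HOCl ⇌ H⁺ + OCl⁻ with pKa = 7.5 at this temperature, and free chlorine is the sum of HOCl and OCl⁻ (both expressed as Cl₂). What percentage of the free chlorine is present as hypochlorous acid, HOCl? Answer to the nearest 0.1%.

39.8%

[OCl⁻]/[HOCl] = 10^(pH − pKa) = 10^(7.68 − 7.5) = 10^0.18 = 1.514.
Fraction as HOCl = 1 / (1 + 1.514) = 0.3978.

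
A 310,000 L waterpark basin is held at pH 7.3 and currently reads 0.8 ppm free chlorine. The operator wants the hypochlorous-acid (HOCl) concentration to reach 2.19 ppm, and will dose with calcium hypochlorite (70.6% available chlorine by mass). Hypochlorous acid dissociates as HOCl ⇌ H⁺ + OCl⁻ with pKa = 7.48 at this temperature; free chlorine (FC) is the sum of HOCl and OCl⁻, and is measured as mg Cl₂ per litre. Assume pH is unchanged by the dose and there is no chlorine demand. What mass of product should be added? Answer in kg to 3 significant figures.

1.25 kg

[OCl⁻]/[HOCl] = 10^(pH − pKa) = 10^(7.3 − 7.48) = 0.6607; fraction as HOCl = 1/(1 + 0.6607) = 0.6022.
Free chlorine required for 2.19 ppm HOCl: 2.19 / 0.6022 = 3.637 ppm.
FC to add: 3.637 − 0.8 = 2.837 mg/L as Cl₂.
Cl₂ equivalent: 2.837 mg/L × 310,000 L = 879.4 g.
Product at 70.6% available Cl: 879.4 / 0.706 = 1246 g.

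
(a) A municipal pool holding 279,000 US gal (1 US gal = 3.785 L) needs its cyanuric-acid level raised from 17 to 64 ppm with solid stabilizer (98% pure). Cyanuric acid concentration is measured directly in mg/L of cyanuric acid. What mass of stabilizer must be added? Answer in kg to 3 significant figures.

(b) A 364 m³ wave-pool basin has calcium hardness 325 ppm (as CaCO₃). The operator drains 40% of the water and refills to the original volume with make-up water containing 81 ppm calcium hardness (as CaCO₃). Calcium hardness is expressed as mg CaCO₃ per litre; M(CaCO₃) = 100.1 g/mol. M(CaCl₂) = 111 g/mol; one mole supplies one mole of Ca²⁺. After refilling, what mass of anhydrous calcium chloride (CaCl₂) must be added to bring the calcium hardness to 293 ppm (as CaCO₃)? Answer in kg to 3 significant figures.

(a) 50.6 kg; (b) 26.5 kg

(a) Volume: 279,000 US gal × 3.785 L/gal = 1,056,015 L.
(a) CYA to add: (64 − 17) = 47 mg/L × 1,056,015 L = 49,630 g cyanuric acid.
(a) At 98% purity: 49,630 / 0.98 = 50,650 g product.

(b) Volume: 364 m³ = 364,000 L.
(b) After draining 40% and refilling: 325 × 0.60 + 81 × 0.40 = 227.4 ppm.
(b) Deficit to target: 293 − 227.4 = 65.6 mg/L.
(b) As CaCO₃: 65.6 mg/L × 364,000 L = 23,880 g; ÷ 100.1 = 238.5 mol Ca²⁺.
(b) Mass: 238.5 × 111 = 26,480 g.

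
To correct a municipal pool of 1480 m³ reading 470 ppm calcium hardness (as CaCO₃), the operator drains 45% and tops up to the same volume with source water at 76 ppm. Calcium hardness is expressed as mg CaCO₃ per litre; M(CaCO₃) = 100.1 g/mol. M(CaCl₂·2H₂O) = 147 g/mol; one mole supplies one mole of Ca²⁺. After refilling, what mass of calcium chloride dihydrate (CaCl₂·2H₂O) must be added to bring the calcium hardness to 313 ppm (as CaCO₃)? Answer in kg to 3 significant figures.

Volume: 1480 m³ = 1,480,000 L.
After draining 45% and refilling: 470 × 0.55 + 76 × 0.45 = 292.7 ppm.
Deficit to target: 313 − 292.7 = 20.3 mg/L.
As CaCO₃: 20.3 mg/L × 1,480,000 L = 30,040 g; ÷ 100.1 = 300.1 mol Ca²⁺.
Mass: 300.1 × 147 = 44,120 g.

44.1 kg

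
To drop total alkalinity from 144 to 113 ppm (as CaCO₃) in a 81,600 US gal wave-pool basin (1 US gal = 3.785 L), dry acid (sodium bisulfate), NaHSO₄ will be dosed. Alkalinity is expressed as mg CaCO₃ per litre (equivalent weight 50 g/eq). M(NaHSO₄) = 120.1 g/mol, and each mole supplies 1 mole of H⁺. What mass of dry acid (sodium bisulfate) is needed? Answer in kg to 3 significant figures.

Volume: 81,600 US gal × 3.785 L/gal = 308,856 L.
Alkalinity to neutralize: (144 − 113) = 31 mg/L as CaCO₃ × 308,856 L = 9575 g as CaCO₃.
Equivalents of H⁺ required: 9575 ÷ 50 g/eq = 191.5 eq = 191.5 mol NaHSO₄.
Mass of NaHSO₄: 191.5 × 120.1 = 23,000 g.

23.0 kg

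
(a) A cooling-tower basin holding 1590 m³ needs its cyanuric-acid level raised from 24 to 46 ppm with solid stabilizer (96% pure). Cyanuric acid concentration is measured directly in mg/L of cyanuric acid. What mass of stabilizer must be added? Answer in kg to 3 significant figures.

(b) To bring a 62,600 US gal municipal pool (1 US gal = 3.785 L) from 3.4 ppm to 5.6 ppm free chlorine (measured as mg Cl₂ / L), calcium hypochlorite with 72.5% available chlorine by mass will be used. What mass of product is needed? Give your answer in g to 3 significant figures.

(a) Volume: 1590 m³ = 1,590,000 L.
(a) CYA to add: (46 − 24) = 22 mg/L × 1,590,000 L = 34,980 g cyanuric acid.
(a) At 96% purity: 34,980 / 0.96 = 36,440 g product.

(b) Volume: 62,600 US gal × 3.785 L/gal = 236,941 L.
(b) Chlorine deficit: 5.6 − 3.4 = 2.2 ppm = 2.2 mg/L as Cl₂.
(b) Cl₂ equivalent needed: 2.2 mg/L × 236,941 L = 521,300 mg = 521.3 g.
(b) Product at 72.5% available chlorine: 521.3 / 0.725 = 719 g.

(a) 36.4 kg; (b) 719 g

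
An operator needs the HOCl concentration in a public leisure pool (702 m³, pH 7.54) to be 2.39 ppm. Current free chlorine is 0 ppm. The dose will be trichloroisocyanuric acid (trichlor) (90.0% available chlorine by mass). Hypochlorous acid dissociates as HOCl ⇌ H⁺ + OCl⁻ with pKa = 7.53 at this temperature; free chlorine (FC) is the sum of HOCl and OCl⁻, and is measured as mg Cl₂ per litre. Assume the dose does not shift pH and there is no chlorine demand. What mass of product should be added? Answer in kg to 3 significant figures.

Volume: 702 m³ = 702,000 L.
[OCl⁻]/[HOCl] = 10^(pH − pKa) = 10^(7.54 − 7.53) = 1.023; fraction as HOCl = 1/(1 + 1.023) = 0.4942.
Free chlorine required for 2.39 ppm HOCl: 2.39 / 0.4942 = 4.836 ppm.
FC to add: 4.836 − 0 = 4.836 mg/L as Cl₂.
Cl₂ equivalent: 4.836 mg/L × 702,000 L = 3395 g.
Product at 90.0% available Cl: 3395 / 0.9 = 3772 g.

3.77 kg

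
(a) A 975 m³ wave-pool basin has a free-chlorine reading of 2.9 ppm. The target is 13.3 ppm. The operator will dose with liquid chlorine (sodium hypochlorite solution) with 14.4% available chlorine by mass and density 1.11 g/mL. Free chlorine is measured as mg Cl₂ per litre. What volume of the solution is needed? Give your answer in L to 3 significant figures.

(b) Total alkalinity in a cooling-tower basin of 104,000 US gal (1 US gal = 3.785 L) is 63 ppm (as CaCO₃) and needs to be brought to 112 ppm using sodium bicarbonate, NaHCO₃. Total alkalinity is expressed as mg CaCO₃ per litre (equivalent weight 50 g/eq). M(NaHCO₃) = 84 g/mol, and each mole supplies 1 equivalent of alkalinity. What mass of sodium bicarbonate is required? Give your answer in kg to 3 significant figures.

(a) Volume: 975 m³ = 975,000 L.
(a) Chlorine deficit: 13.3 − 2.9 = 10.4 ppm = 10.4 mg/L as Cl₂.
(a) Cl₂ equivalent needed: 10.4 mg/L × 975,000 L = 10,140,000 mg = 10,140 g.
(a) Product at 14.4% available chlorine: 10,140 / 0.144 = 70,420 g.
(a) Volume at density 1.11 g/mL: 70,420 g ÷ 1.11 g/mL = 63,440 mL.

(b) Volume: 104,000 US gal × 3.785 L/gal = 393,640 L.
(b) Alkalinity to add: (112 − 63) = 49 mg/L as CaCO₃ × 393,640 L = 19,290 g as CaCO₃.
(b) Equivalents: 19,290 g ÷ 50 g/eq = 385.8 eq.
(b) NaHCO₃ supplies 1 eq per mole → 385.8 mol.
(b) Mass: 385.8 mol × 84 g/mol = 32,400 g.

(a) 63.4 L; (b) 32.4 kg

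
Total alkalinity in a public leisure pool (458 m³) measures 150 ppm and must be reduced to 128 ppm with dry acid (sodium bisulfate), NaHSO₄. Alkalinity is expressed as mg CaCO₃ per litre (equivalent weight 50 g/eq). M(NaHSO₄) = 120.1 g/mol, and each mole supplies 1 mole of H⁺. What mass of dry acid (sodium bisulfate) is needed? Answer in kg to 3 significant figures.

Volume: 458 m³ = 458,000 L.
Alkalinity to neutralize: (150 − 128) = 22 mg/L as CaCO₃ × 458,000 L = 10,080 g as CaCO₃.
Equivalents of H⁺ required: 10,080 ÷ 50 g/eq = 201.5 eq = 201.5 mol NaHSO₄.
Mass of NaHSO₄: 201.5 × 120.1 = 24,200 g.

24.2 kg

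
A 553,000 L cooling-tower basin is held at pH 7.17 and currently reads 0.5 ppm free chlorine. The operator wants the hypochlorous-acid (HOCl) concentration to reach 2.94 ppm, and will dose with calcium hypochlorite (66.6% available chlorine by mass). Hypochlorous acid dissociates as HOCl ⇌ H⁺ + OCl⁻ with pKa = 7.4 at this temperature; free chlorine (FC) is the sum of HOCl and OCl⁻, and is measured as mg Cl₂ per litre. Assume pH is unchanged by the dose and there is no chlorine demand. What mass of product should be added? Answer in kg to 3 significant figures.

[OCl⁻]/[HOCl] = 10^(pH − pKa) = 10^(7.17 − 7.4) = 0.5888; fraction as HOCl = 1/(1 + 0.5888) = 0.6294.
Free chlorine required for 2.94 ppm HOCl: 2.94 / 0.6294 = 4.671 ppm.
FC to add: 4.671 − 0.5 = 4.171 mg/L as Cl₂.
Cl₂ equivalent: 4.171 mg/L × 553,000 L = 2307 g.
Product at 66.6% available Cl: 2307 / 0.666 = 3463 g.

3.46 kg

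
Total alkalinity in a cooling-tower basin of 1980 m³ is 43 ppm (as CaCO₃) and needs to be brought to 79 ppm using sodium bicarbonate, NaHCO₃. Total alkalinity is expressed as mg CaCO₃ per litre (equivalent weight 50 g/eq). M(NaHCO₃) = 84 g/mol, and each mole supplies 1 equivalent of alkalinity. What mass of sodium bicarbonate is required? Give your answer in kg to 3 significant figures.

120 kg

Volume: 1980 m³ = 1,980,000 L.
Alkalinity to add: (79 − 43) = 36 mg/L as CaCO₃ × 1,980,000 L = 71,280 g as CaCO₃.
Equivalents: 71,280 g ÷ 50 g/eq = 1426 eq.
NaHCO₃ supplies 1 eq per mole → 1426 mol.
Mass: 1426 mol × 84 g/mol = 119,800 g.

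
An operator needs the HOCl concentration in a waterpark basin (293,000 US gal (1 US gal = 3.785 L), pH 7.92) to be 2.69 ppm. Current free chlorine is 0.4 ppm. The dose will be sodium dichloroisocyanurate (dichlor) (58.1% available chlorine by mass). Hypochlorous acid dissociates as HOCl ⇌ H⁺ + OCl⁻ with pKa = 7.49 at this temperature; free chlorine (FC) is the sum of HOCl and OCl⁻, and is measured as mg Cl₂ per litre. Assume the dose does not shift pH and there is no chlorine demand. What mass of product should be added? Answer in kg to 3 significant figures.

Volume: 293,000 US gal × 3.785 L/gal = 1,109,005 L.
[OCl⁻]/[HOCl] = 10^(pH − pKa) = 10^(7.92 − 7.49) = 2.692; fraction as HOCl = 1/(1 + 2.692) = 0.2709.
Free chlorine required for 2.69 ppm HOCl: 2.69 / 0.2709 = 9.93 ppm.
FC to add: 9.93 − 0.4 = 9.53 mg/L as Cl₂.
Cl₂ equivalent: 9.53 mg/L × 1,109,005 L = 10,570 g.
Product at 58.1% available Cl: 10,570 / 0.581 = 18,190 g.

18.2 kg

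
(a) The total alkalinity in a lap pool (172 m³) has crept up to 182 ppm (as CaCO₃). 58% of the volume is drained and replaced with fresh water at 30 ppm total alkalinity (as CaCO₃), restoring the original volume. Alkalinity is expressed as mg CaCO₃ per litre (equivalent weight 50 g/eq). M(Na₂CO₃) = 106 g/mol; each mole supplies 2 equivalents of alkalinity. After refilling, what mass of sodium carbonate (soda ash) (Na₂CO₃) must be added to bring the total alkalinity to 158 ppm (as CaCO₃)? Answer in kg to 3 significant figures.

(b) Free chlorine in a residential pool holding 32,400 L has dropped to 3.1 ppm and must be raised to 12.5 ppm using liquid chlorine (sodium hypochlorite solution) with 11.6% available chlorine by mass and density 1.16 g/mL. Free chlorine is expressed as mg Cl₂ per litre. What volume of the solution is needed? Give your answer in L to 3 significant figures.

(a) 11.7 kg; (b) 2.26 L

(a) Volume: 172 m³ = 172,000 L.
(a) After draining 58% and refilling: 182 × 0.42 + 30 × 0.58 = 93.84 ppm.
(a) Deficit to target: 158 − 93.84 = 64.16 mg/L.
(a) As CaCO₃: 64.16 mg/L × 172,000 L = 11,040 g; ÷ 50 g/eq ÷ 2 = 110.4 mol Na₂CO₃.
(a) Mass: 110.4 × 106 = 11,700 g.

(b) Chlorine deficit: 12.5 − 3.1 = 9.4 ppm = 9.4 mg/L as Cl₂.
(b) Cl₂ equivalent needed: 9.4 mg/L × 32,400 L = 304,600 mg = 304.6 g.
(b) Product at 11.6% available chlorine: 304.6 / 0.116 = 2626 g.
(b) Volume at density 1.16 g/mL: 2626 g ÷ 1.16 g/mL = 2263 mL.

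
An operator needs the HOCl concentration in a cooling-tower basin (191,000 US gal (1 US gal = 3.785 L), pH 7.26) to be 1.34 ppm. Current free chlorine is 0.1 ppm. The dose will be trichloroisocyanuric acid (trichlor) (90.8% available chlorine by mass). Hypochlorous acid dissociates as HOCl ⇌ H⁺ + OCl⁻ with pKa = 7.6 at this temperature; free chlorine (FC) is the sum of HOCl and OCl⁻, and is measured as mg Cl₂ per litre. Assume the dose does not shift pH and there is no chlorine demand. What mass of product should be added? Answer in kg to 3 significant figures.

1.47 kg

Volume: 191,000 US gal × 3.785 L/gal = 722,935 L.
[OCl⁻]/[HOCl] = 10^(pH − pKa) = 10^(7.26 − 7.6) = 0.4571; fraction as HOCl = 1/(1 + 0.4571) = 0.6863.
Free chlorine required for 1.34 ppm HOCl: 1.34 / 0.6863 = 1.952 ppm.
FC to add: 1.952 − 0.1 = 1.852 mg/L as Cl₂.
Cl₂ equivalent: 1.852 mg/L × 722,935 L = 1339 g.
Product at 90.8% available Cl: 1339 / 0.908 = 1475 g.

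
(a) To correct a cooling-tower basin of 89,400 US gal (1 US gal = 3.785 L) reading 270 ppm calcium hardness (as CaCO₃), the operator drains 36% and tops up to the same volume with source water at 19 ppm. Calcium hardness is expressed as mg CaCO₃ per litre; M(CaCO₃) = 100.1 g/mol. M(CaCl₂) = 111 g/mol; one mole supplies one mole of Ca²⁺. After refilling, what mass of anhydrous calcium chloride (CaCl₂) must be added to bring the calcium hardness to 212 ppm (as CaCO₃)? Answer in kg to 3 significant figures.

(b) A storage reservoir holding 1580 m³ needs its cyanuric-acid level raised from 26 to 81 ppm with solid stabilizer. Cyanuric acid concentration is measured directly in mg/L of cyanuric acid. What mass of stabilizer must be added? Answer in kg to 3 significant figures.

(a) 12.1 kg; (b) 86.9 kg

(a) Volume: 89,400 US gal × 3.785 L/gal = 338,379 L.
(a) After draining 36% and refilling: 270 × 0.64 + 19 × 0.36 = 179.64 ppm.
(a) Deficit to target: 212 − 179.64 = 32.36 mg/L.
(a) As CaCO₃: 32.36 mg/L × 338,379 L = 10,950 g; ÷ 100.1 = 109.4 mol Ca²⁺.
(a) Mass: 109.4 × 111 = 12,140 g.

(b) Volume: 1580 m³ = 1,580,000 L.
(b) CYA to add: (81 − 26) = 55 mg/L × 1,580,000 L = 86,900 g cyanuric acid.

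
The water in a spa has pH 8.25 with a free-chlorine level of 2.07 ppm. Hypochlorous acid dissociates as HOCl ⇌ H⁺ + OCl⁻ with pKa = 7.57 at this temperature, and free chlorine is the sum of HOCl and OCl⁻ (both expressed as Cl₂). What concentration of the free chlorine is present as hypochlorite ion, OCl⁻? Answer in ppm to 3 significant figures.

1.71 ppm

[OCl⁻]/[HOCl] = 10^(pH − pKa) = 10^(8.25 − 7.57) = 10^0.68 = 4.786.
Fraction as HOCl = 1 / (1 + 4.786) = 0.1728.
OCl⁻ = (1 − 0.1728) × 2.07 ppm = 1.712 ppm.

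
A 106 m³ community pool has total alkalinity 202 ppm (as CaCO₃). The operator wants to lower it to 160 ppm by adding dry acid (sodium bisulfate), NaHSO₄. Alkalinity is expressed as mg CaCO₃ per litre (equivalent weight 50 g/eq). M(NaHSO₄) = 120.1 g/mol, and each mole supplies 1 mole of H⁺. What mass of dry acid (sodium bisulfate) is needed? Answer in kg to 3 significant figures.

Volume: 106 m³ = 106,000 L.
Alkalinity to neutralize: (202 − 160) = 42 mg/L as CaCO₃ × 106,000 L = 4452 g as CaCO₃.
Equivalents of H⁺ required: 4452 ÷ 50 g/eq = 89.04 eq = 89.04 mol NaHSO₄.
Mass of NaHSO₄: 89.04 × 120.1 = 10,690 g.

10.7 kg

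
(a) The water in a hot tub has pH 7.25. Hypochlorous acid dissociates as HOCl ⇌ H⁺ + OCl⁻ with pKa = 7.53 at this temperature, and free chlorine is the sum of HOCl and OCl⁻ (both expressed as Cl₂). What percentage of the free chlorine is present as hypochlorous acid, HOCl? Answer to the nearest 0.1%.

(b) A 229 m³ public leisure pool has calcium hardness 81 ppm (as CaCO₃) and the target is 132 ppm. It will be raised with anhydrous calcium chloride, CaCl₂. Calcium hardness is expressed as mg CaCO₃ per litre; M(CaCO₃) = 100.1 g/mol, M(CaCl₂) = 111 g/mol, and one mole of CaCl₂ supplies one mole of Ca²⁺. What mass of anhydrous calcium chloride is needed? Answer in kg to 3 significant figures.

(a) [OCl⁻]/[HOCl] = 10^(pH − pKa) = 10^(7.25 − 7.53) = 10^-0.28 = 0.5248.
(a) Fraction as HOCl = 1 / (1 + 0.5248) = 0.6558.

(b) Volume: 229 m³ = 229,000 L.
(b) Hardness to add: (132 − 81) = 51 mg/L as CaCO₃ × 229,000 L = 11,680 g as CaCO₃.
(b) Moles of Ca²⁺ (1 mol Ca²⁺ ≡ 1 mol CaCO₃): 11,680 / 100.1 g/mol = 116.7 mol.
(b) Mass of CaCl₂: 116.7 × 111 = 12,950 g.

(a) 65.6%; (b) 13.0 kg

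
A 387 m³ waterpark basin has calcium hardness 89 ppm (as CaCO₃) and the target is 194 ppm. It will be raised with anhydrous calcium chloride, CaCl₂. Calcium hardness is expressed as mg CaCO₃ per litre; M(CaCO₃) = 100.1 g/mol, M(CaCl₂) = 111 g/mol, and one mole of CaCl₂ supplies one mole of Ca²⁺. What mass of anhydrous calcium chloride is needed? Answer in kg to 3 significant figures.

45.1 kg

Volume: 387 m³ = 387,000 L.
Hardness to add: (194 − 89) = 105 mg/L as CaCO₃ × 387,000 L = 40,640 g as CaCO₃.
Moles of Ca²⁺ (1 mol Ca²⁺ ≡ 1 mol CaCO₃): 40,640 / 100.1 g/mol = 405.9 mol.
Mass of CaCl₂: 405.9 × 111 = 45,060 g.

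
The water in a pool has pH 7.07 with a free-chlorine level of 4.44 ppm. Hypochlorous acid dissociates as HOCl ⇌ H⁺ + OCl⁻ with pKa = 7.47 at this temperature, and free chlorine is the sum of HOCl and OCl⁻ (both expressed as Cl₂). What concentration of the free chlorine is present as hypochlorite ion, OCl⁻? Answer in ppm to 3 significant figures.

[OCl⁻]/[HOCl] = 10^(pH − pKa) = 10^(7.07 − 7.47) = 10^-0.40 = 0.3981.
Fraction as HOCl = 1 / (1 + 0.3981) = 0.7153.
OCl⁻ = (1 − 0.7153) × 4.44 ppm = 1.264 ppm.

1.26 ppm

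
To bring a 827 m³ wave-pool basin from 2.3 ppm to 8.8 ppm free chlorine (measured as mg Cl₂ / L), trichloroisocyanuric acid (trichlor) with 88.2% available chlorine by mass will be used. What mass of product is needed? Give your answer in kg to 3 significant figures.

6.09 kg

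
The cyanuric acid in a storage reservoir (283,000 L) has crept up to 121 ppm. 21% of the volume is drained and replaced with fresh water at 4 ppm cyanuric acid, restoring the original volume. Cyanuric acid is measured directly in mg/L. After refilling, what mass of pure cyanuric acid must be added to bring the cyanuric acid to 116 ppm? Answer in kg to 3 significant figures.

After draining 21% and refilling: 121 × 0.79 + 4 × 0.21 = 96.43 ppm.
Deficit to target: 116 − 96.43 = 19.57 mg/L.
Mass: 19.57 mg/L × 283,000 L = 5538 g cyanuric acid.

5.54 kg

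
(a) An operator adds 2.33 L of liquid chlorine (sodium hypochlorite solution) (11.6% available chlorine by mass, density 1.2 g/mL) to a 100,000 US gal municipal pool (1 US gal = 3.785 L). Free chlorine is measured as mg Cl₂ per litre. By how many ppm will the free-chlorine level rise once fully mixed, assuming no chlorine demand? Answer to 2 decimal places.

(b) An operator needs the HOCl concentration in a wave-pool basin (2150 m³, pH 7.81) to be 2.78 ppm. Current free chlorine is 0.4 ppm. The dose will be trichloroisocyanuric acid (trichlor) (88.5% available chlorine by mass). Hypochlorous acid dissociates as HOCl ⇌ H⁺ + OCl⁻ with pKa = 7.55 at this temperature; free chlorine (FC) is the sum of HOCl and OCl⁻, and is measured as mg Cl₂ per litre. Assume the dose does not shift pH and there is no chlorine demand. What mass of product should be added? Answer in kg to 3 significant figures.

(a) 0.86 ppm; (b) 18.1 kg

(a) Volume: 100,000 US gal × 3.785 L/gal = 378,500 L.
(a) Mass of solution: 2.33 L × 1000 mL/L × 1.2 g/mL = 2796 g.
(a) Available chlorine delivered: 2796 g × 0.116 = 324.3 g as Cl₂.
(a) Concentration rise: 324.3 g / 378,500 L = 0.8569 mg/L = 0.86 ppm.

(b) Volume: 2150 m³ = 2,150,000 L.
(b) [OCl⁻]/[HOCl] = 10^(pH − pKa) = 10^(7.81 − 7.55) = 1.82; fraction as HOCl = 1/(1 + 1.82) = 0.3546.
(b) Free chlorine required for 2.78 ppm HOCl: 2.78 / 0.3546 = 7.839 ppm.
(b) FC to add: 7.839 − 0.4 = 7.439 mg/L as Cl₂.
(b) Cl₂ equivalent: 7.439 mg/L × 2,150,000 L = 15,990 g.
(b) Product at 88.5% available Cl: 15,990 / 0.885 = 18,070 g.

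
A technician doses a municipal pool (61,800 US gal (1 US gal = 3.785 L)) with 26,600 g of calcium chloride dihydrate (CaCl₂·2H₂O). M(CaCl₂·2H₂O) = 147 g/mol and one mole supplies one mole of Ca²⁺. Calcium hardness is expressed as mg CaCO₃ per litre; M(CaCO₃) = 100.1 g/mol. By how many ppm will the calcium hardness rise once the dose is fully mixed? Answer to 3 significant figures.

Volume: 61,800 US gal × 3.785 L/gal = 233,913 L.
Moles of Ca²⁺: 26,600 g ÷ 147 g/mol = 181 mol.
As CaCO₃: 181 mol × 100.1 g/mol = 18,110 g.
Rise: 18,110 g / 233,913 L × 1000 = 77.44 mg/L.

77.4 ppm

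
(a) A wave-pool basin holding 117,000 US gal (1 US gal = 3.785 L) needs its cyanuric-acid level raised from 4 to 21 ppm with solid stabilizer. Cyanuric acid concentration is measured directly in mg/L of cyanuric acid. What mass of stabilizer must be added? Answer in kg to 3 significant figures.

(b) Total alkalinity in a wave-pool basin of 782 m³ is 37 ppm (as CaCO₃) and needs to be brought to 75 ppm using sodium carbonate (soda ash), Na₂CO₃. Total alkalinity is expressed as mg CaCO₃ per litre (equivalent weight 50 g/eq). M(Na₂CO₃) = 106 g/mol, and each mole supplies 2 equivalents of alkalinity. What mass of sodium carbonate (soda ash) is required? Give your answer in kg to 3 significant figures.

(a) Volume: 117,000 US gal × 3.785 L/gal = 442,845 L.
(a) CYA to add: (21 − 4) = 17 mg/L × 442,845 L = 7528 g cyanuric acid.

(b) Volume: 782 m³ = 782,000 L.
(b) Alkalinity to add: (75 − 37) = 38 mg/L as CaCO₃ × 782,000 L = 29,720 g as CaCO₃.
(b) Equivalents: 29,720 g ÷ 50 g/eq = 594.3 eq.
(b) Each mole of Na₂CO₃ supplies 2 eq, so 594.3 / 2 = 297.2 mol.
(b) Mass: 297.2 mol × 106 g/mol = 31,500 g.

(a) 7.53 kg; (b) 31.5 kg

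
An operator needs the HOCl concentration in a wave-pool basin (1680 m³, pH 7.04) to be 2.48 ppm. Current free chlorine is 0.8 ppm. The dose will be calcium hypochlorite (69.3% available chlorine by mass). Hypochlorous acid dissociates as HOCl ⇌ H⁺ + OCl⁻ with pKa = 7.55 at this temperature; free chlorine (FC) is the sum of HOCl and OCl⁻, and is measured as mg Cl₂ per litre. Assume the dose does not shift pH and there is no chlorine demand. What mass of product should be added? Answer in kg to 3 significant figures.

5.93 kg

Volume: 1680 m³ = 1,680,000 L.
[OCl⁻]/[HOCl] = 10^(pH − pKa) = 10^(7.04 − 7.55) = 0.309; fraction as HOCl = 1/(1 + 0.309) = 0.7639.
Free chlorine required for 2.48 ppm HOCl: 2.48 / 0.7639 = 3.246 ppm.
FC to add: 3.246 − 0.8 = 2.446 mg/L as Cl₂.
Cl₂ equivalent: 2.446 mg/L × 1,680,000 L = 4110 g.
Product at 69.3% available Cl: 4110 / 0.693 = 5931 g.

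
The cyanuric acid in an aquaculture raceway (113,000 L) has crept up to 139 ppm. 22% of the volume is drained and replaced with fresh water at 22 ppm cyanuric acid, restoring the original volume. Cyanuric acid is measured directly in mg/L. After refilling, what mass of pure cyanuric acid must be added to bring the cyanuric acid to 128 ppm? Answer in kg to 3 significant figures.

After draining 22% and refilling: 139 × 0.78 + 22 × 0.22 = 113.26 ppm.
Deficit to target: 128 − 113.26 = 14.74 mg/L.
Mass: 14.74 mg/L × 113,000 L = 1666 g cyanuric acid.

1.67 kg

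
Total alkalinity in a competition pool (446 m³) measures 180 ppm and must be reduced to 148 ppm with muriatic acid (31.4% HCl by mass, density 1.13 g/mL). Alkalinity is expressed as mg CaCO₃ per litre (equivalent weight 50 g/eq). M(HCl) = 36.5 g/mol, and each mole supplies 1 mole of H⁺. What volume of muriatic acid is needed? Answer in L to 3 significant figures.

Volume: 446 m³ = 446,000 L.
Alkalinity to neutralize: (180 − 148) = 32 mg/L as CaCO₃ × 446,000 L = 14,270 g as CaCO₃.
Equivalents of H⁺ required: 14,270 ÷ 50 g/eq = 285.4 eq = 285.4 mol HCl.
Mass of HCl: 285.4 × 36.5 = 10,420 g.
Mass of 31.4% solution: 10,420 / 0.314 = 33,180 g.
Volume: 33,180 g ÷ 1.13 g/mL = 29,360 mL.

29.4 L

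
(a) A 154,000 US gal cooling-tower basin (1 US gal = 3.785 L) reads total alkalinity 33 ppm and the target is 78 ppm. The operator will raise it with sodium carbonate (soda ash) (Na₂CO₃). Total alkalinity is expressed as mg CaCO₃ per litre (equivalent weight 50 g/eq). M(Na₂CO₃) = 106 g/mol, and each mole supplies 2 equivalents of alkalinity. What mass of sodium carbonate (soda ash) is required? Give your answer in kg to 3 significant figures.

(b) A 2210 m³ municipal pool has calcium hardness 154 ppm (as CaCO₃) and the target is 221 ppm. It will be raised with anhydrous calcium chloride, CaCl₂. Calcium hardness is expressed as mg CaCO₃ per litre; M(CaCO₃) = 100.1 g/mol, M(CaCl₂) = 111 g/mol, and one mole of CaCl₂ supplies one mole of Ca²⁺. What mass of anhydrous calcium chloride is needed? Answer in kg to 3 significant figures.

(a) 27.8 kg; (b) 164 kg

(a) Volume: 154,000 US gal × 3.785 L/gal = 582,890 L.
(a) Alkalinity to add: (78 − 33) = 45 mg/L as CaCO₃ × 582,890 L = 26,230 g as CaCO₃.
(a) Equivalents: 26,230 g ÷ 50 g/eq = 524.6 eq.
(a) Each mole of Na₂CO₃ supplies 2 eq, so 524.6 / 2 = 262.3 mol.
(a) Mass: 262.3 mol × 106 g/mol = 27,800 g.

(b) Volume: 2210 m³ = 2,210,000 L.
(b) Hardness to add: (221 − 154) = 67 mg/L as CaCO₃ × 2,210,000 L = 148,100 g as CaCO₃.
(b) Moles of Ca²⁺ (1 mol Ca²⁺ ≡ 1 mol CaCO₃): 148,100 / 100.1 g/mol = 1479 mol.
(b) Mass of CaCl₂: 1479 × 111 = 164,200 g.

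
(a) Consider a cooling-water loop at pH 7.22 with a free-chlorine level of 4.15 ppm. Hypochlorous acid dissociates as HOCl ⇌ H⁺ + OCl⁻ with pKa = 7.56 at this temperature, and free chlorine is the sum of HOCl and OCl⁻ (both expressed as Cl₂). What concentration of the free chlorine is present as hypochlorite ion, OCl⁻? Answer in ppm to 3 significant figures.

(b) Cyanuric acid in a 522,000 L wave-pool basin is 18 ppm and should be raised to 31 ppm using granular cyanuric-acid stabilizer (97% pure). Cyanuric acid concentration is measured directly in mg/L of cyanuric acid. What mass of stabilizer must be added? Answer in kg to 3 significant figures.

(a) 1.30 ppm; (b) 7.00 kg

(a) [OCl⁻]/[HOCl] = 10^(pH − pKa) = 10^(7.22 − 7.56) = 10^-0.34 = 0.4571.
(a) Fraction as HOCl = 1 / (1 + 0.4571) = 0.6863.
(a) OCl⁻ = (1 − 0.6863) × 4.15 ppm = 1.302 ppm.

(b) CYA to add: (31 − 18) = 13 mg/L × 522,000 L = 6786 g cyanuric acid.
(b) At 97% purity: 6786 / 0.97 = 6996 g product.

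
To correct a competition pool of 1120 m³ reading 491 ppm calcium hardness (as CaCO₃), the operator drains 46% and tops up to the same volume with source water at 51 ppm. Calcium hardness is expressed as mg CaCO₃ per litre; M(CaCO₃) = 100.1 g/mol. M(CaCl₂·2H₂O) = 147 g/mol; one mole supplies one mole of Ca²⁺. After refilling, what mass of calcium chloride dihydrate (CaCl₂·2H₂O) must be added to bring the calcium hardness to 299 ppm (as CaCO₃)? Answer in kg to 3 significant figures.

17.1 kg

Volume: 1120 m³ = 1,120,000 L.
After draining 46% and refilling: 491 × 0.54 + 51 × 0.46 = 288.6 ppm.
Deficit to target: 299 − 288.6 = 10.4 mg/L.
As CaCO₃: 10.4 mg/L × 1,120,000 L = 11,650 g; ÷ 100.1 = 116.4 mol Ca²⁺.
Mass: 116.4 × 147 = 17,110 g.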